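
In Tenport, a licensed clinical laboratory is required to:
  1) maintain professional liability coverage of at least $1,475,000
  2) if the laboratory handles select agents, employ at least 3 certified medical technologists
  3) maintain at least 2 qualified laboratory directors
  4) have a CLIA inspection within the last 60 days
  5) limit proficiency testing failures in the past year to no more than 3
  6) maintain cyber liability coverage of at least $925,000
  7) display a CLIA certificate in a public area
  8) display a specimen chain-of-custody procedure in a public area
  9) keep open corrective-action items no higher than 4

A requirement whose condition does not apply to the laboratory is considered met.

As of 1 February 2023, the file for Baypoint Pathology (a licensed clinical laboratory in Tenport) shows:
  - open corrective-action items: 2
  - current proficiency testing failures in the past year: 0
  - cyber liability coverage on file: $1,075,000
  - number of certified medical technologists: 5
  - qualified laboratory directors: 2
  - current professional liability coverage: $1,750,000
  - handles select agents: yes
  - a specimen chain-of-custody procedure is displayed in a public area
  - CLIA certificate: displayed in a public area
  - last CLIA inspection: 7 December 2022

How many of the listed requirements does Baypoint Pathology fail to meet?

0

1. professional liability coverage $1,750,000 ≥ $1,475,000 → met
2. condition 'handles select agents' holds; certified medical technologists 5 ≥ 3 → met
3. qualified laboratory directors 2 ≥ 2 → met
4. CLIA inspection 56 days ago vs limit 60 → met
5. proficiency testing failures in the past year 0 ≤ 3 → met
6. cyber liability coverage $1,075,000 ≥ $925,000 → met
7. CLIA certificate present → met
8. specimen chain-of-custody procedure present → met
9. open corrective-action items 2 ≤ 4 → met
Not met: 0 of 9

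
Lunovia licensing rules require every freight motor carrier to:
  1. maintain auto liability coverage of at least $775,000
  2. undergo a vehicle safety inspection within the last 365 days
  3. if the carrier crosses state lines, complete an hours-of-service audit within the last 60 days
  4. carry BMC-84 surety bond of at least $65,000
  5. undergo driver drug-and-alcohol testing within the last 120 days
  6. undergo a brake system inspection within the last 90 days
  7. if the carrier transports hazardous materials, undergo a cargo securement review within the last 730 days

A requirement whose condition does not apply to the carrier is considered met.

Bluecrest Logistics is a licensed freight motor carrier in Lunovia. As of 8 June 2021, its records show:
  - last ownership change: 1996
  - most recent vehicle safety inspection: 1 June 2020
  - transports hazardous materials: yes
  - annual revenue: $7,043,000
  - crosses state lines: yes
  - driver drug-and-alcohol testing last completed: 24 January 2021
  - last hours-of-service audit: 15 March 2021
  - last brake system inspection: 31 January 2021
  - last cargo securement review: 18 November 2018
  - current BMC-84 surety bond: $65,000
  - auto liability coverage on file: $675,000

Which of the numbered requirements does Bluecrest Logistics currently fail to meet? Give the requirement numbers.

1, 2, 3, 5, 6, 7

1. auto liability coverage $675,000 < $775,000 → not met
2. vehicle safety inspection 372 days ago vs limit 365 → not met
3. condition 'crosses state lines' holds; hours-of-service audit 85 days ago vs limit 60 → not met
4. BMC-84 surety bond $65,000 ≥ $65,000 → met
5. driver drug-and-alcohol testing 135 days ago vs limit 120 → not met
6. brake system inspection 128 days ago vs limit 90 → not met
7. condition 'transports hazardous materials' holds; cargo securement review 933 days ago vs limit 730 → not met
Not met: 1, 2, 3, 5, 6, 7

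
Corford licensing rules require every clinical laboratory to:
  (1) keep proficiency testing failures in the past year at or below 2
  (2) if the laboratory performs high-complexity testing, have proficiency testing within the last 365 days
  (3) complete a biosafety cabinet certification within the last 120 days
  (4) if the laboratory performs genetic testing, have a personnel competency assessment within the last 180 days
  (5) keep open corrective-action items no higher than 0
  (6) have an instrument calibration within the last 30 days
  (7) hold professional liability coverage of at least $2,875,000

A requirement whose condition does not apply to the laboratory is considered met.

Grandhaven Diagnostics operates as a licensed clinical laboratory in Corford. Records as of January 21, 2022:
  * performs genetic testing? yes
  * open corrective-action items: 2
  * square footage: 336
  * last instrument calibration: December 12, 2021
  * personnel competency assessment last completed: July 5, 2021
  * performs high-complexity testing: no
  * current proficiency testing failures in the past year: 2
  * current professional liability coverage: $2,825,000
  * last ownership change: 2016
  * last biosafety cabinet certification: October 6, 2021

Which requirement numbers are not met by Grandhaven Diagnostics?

1. proficiency testing failures in the past year 2 ≤ 2 → met
2. condition 'performs high-complexity testing' does not hold → requirement n/a → met
3. biosafety cabinet certification 107 days ago vs limit 120 → met
4. condition 'performs genetic testing' holds; personnel competency assessment 200 days ago vs limit 180 → not met
5. open corrective-action items 2 > 0 → not met
6. instrument calibration 40 days ago vs limit 30 → not met
7. professional liability coverage $2,825,000 < $2,875,000 → not met
Not met: 4, 5, 6, 7

4, 5, 6, 7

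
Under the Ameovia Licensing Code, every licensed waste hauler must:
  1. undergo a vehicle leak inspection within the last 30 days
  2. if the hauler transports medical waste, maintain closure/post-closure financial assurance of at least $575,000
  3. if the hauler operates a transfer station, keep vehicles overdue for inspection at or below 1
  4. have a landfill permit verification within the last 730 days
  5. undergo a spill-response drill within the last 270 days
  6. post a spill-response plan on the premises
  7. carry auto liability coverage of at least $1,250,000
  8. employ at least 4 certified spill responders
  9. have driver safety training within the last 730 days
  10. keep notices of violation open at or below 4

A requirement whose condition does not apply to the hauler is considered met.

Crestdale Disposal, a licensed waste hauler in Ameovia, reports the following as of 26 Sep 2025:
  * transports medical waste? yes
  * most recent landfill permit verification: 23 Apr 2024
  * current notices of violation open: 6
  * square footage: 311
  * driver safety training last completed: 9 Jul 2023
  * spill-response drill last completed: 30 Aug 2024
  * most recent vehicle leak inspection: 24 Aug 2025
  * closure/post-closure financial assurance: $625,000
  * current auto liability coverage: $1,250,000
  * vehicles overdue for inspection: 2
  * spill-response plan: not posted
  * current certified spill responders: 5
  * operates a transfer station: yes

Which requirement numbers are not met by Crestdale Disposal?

1, 3, 5, 6, 9, 10

1. vehicle leak inspection 33 days ago vs limit 30 → not met
2. condition 'transports medical waste' holds; closure/post-closure financial assurance $625,000 ≥ $575,000 → met
3. condition 'operates a transfer station' holds; vehicles overdue for inspection 2 > 1 → not met
4. landfill permit verification 521 days ago vs limit 730 → met
5. spill-response drill 392 days ago vs limit 270 → not met
6. spill-response plan absent → not met
7. auto liability coverage $1,250,000 ≥ $1,250,000 → met
8. certified spill responders 5 ≥ 4 → met
9. driver safety training 810 days ago vs limit 730 → not met
10. notices of violation open 6 > 4 → not met
Not met: 1, 3, 5, 6, 9, 10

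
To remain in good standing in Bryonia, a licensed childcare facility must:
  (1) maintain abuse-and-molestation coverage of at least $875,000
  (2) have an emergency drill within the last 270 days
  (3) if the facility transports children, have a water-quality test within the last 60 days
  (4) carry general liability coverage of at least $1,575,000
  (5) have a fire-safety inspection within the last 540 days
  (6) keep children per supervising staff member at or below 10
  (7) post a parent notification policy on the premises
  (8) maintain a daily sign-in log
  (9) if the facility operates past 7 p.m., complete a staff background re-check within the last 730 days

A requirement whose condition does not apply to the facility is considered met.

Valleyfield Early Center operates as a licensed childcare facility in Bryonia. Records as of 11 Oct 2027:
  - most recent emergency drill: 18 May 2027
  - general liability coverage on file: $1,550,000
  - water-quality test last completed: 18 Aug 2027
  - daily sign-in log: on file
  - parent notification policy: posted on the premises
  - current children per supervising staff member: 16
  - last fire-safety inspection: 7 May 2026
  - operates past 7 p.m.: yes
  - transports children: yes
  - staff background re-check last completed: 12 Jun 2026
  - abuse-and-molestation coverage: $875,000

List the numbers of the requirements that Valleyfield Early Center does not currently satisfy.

4, 6

1. abuse-and-molestation coverage $875,000 ≥ $875,000 → met
2. emergency drill 146 days ago vs limit 270 → met
3. condition 'transports children' holds; water-quality test 54 days ago vs limit 60 → met
4. general liability coverage $1,550,000 < $1,575,000 → not met
5. fire-safety inspection 522 days ago vs limit 540 → met
6. children per supervising staff member 16 > 10 → not met
7. parent notification policy present → met
8. daily sign-in log present → met
9. condition 'operates past 7 p.m.' holds; staff background re-check 486 days ago vs limit 730 → met
Not met: 4, 6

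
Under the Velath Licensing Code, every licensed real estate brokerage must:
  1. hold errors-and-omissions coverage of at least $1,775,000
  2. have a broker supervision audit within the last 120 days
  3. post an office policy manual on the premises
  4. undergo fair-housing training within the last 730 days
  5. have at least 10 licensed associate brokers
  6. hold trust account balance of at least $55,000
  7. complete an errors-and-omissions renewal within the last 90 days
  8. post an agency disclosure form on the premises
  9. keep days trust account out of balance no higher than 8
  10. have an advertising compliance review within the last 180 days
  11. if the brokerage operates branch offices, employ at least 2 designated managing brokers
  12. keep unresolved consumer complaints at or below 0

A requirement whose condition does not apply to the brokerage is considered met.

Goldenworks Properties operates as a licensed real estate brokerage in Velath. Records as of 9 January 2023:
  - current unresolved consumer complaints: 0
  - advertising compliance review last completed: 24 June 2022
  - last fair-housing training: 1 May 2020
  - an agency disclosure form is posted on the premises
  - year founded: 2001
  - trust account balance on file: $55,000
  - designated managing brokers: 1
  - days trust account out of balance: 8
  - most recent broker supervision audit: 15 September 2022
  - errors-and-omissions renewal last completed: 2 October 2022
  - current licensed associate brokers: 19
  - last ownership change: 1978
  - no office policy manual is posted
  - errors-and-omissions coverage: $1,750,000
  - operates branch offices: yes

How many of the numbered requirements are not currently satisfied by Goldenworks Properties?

6

1. errors-and-omissions coverage $1,750,000 < $1,775,000 → not met
2. broker supervision audit 116 days ago vs limit 120 → met
3. office policy manual absent → not met
4. fair-housing training 983 days ago vs limit 730 → not met
5. licensed associate brokers 19 ≥ 10 → met
6. trust account balance $55,000 ≥ $55,000 → met
7. errors-and-omissions renewal 99 days ago vs limit 90 → not met
8. agency disclosure form present → met
9. days trust account out of balance 8 ≤ 8 → met
10. advertising compliance review 199 days ago vs limit 180 → not met
11. condition 'operates branch offices' holds; designated managing brokers 1 < 2 → not met
12. unresolved consumer complaints 0 ≤ 0 → met
Not met: 6 of 12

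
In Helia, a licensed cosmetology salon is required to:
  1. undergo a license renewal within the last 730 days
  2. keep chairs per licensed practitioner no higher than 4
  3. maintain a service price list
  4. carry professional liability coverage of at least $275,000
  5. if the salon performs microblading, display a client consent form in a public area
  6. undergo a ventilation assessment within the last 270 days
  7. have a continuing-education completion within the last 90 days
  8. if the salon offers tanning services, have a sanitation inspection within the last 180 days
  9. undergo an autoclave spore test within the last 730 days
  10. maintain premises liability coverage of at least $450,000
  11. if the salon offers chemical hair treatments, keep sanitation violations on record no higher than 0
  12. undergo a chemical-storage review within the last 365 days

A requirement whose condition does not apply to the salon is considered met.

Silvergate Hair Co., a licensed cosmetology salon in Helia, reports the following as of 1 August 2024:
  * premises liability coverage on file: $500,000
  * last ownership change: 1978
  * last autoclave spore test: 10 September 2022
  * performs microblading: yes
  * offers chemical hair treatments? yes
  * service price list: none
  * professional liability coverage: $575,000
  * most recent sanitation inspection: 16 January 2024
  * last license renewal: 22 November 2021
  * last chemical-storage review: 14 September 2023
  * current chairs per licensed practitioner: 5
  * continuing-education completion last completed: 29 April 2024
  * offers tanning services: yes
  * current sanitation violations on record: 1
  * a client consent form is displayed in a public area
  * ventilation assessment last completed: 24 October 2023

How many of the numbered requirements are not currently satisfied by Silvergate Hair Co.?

1. license renewal 983 days ago vs limit 730 → not met
2. chairs per licensed practitioner 5 > 4 → not met
3. service price list absent → not met
4. professional liability coverage $575,000 ≥ $275,000 → met
5. condition 'performs microblading' holds; client consent form present → met
6. ventilation assessment 282 days ago vs limit 270 → not met
7. continuing-education completion 94 days ago vs limit 90 → not met
8. condition 'offers tanning services' holds; sanitation inspection 198 days ago vs limit 180 → not met
9. autoclave spore test 691 days ago vs limit 730 → met
10. premises liability coverage $500,000 ≥ $450,000 → met
11. condition 'offers chemical hair treatments' holds; sanitation violations on record 1 > 0 → not met
12. chemical-storage review 322 days ago vs limit 365 → met
Not met: 7 of 12

7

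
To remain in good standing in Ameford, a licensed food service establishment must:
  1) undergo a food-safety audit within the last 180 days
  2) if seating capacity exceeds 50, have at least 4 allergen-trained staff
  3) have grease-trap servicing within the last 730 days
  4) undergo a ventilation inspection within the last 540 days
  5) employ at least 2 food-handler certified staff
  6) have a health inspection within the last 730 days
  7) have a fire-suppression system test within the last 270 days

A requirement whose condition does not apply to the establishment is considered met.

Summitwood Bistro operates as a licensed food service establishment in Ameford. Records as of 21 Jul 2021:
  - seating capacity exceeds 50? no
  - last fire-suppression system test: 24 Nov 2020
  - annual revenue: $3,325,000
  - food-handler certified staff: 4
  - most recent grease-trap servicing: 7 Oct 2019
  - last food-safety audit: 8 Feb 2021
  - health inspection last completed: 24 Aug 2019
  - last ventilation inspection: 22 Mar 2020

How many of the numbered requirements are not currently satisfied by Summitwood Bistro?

1. food-safety audit 163 days ago vs limit 180 → met
2. condition 'seating capacity exceeds 50' does not hold → requirement n/a → met
3. grease-trap servicing 653 days ago vs limit 730 → met
4. ventilation inspection 486 days ago vs limit 540 → met
5. food-handler certified staff 4 ≥ 2 → met
6. health inspection 697 days ago vs limit 730 → met
7. fire-suppression system test 239 days ago vs limit 270 → met
Not met: 0 of 7

0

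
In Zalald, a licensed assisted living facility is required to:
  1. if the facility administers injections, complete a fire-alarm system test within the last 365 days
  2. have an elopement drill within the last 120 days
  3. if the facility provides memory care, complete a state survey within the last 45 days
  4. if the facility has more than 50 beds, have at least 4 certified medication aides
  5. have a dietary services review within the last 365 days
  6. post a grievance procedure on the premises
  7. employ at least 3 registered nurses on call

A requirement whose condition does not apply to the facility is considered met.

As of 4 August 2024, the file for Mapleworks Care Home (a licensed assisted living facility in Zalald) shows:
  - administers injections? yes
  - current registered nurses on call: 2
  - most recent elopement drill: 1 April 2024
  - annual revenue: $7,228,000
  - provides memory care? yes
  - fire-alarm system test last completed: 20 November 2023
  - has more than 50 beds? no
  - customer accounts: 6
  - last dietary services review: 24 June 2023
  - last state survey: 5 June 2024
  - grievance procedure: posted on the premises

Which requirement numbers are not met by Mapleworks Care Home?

1. condition 'administers injections' holds; fire-alarm system test 258 days ago vs limit 365 → met
2. elopement drill 125 days ago vs limit 120 → not met
3. condition 'provides memory care' holds; state survey 60 days ago vs limit 45 → not met
4. condition 'has more than 50 beds' does not hold → requirement n/a → met
5. dietary services review 407 days ago vs limit 365 → not met
6. grievance procedure present → met
7. registered nurses on call 2 < 3 → not met
Not met: 2, 3, 5, 7

2, 3, 5, 7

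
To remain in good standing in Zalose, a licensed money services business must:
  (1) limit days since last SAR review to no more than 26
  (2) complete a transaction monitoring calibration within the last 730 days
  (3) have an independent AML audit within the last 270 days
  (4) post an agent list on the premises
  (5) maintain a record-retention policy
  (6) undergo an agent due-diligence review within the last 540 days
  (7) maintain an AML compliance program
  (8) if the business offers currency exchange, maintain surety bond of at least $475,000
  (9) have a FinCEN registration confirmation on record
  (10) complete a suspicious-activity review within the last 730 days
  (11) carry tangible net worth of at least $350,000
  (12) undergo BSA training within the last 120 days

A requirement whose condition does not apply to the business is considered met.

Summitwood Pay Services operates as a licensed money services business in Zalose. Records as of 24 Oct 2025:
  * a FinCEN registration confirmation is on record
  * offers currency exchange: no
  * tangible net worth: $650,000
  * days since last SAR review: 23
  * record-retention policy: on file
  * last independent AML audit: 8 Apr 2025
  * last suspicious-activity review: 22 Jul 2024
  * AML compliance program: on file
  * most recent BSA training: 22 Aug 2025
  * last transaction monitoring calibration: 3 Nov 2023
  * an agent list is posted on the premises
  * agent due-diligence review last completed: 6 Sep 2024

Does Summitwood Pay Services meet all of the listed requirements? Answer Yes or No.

Yes

1. days since last SAR review 23 ≤ 26 → met
2. transaction monitoring calibration 721 days ago vs limit 730 → met
3. independent AML audit 199 days ago vs limit 270 → met
4. agent list present → met
5. record-retention policy present → met
6. agent due-diligence review 413 days ago vs limit 540 → met
7. AML compliance program present → met
8. condition 'offers currency exchange' does not hold → requirement n/a → met
9. FinCEN registration confirmation present → met
10. suspicious-activity review 459 days ago vs limit 730 → met
11. tangible net worth $650,000 ≥ $350,000 → met
12. BSA training 63 days ago vs limit 120 → met
All met.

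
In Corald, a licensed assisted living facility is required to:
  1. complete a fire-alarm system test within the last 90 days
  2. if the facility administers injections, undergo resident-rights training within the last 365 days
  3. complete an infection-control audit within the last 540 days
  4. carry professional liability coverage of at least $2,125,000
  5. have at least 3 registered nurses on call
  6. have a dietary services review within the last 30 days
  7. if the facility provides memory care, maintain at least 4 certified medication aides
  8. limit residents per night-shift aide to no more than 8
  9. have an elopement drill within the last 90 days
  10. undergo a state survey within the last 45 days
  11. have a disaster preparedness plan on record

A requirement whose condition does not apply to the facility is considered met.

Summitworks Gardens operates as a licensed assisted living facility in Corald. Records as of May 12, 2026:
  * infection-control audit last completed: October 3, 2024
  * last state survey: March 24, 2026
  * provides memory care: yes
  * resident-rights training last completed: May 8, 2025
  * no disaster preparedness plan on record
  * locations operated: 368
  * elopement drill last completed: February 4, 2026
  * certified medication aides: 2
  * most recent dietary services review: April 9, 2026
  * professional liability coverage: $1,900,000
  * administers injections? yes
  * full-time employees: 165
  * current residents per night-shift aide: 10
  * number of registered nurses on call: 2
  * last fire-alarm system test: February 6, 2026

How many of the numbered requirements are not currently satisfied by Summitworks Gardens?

1. fire-alarm system test 95 days ago vs limit 90 → not met
2. condition 'administers injections' holds; resident-rights training 369 days ago vs limit 365 → not met
3. infection-control audit 586 days ago vs limit 540 → not met
4. professional liability coverage $1,900,000 < $2,125,000 → not met
5. registered nurses on call 2 < 3 → not met
6. dietary services review 33 days ago vs limit 30 → not met
7. condition 'provides memory care' holds; certified medication aides 2 < 4 → not met
8. residents per night-shift aide 10 > 8 → not met
9. elopement drill 97 days ago vs limit 90 → not met
10. state survey 49 days ago vs limit 45 → not met
11. disaster preparedness plan absent → not met
Not met: 11 of 11

11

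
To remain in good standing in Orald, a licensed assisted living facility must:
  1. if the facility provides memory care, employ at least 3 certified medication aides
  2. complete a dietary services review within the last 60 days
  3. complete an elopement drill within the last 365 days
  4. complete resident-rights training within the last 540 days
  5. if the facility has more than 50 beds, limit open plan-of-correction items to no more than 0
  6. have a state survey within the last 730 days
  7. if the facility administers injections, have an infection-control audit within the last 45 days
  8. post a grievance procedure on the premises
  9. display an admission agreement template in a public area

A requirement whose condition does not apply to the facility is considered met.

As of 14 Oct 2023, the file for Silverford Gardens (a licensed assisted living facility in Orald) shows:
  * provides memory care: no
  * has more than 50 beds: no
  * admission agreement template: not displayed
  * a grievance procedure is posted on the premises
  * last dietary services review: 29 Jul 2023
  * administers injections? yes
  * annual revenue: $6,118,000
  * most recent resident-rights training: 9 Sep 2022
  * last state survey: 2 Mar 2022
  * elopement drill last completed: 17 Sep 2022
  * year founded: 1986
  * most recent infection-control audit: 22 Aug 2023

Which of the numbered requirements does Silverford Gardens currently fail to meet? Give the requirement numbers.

1. condition 'provides memory care' does not hold → requirement n/a → met
2. dietary services review 77 days ago vs limit 60 → not met
3. elopement drill 392 days ago vs limit 365 → not met
4. resident-rights training 400 days ago vs limit 540 → met
5. condition 'has more than 50 beds' does not hold → requirement n/a → met
6. state survey 591 days ago vs limit 730 → met
7. condition 'administers injections' holds; infection-control audit 53 days ago vs limit 45 → not met
8. grievance procedure present → met
9. admission agreement template absent → not met
Not met: 2, 3, 7, 9

2, 3, 7, 9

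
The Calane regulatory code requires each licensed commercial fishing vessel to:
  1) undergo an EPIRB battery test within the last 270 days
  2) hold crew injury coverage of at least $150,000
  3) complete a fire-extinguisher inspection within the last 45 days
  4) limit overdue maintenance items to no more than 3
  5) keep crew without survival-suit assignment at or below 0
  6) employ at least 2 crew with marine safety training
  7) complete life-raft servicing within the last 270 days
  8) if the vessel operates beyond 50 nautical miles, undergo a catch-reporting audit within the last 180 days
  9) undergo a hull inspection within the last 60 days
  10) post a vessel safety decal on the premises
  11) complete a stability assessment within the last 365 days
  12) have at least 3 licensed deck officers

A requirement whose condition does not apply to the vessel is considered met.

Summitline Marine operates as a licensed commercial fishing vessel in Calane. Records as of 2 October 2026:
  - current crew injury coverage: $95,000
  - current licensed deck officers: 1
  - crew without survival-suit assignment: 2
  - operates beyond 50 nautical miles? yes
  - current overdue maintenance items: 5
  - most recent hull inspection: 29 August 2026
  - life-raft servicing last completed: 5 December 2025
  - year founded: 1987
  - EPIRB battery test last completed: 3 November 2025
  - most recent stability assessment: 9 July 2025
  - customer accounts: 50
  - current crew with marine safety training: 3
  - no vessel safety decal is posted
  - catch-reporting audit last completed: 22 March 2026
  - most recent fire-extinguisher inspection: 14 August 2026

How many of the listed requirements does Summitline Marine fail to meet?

10

1. EPIRB battery test 333 days ago vs limit 270 → not met
2. crew injury coverage $95,000 < $150,000 → not met
3. fire-extinguisher inspection 49 days ago vs limit 45 → not met
4. overdue maintenance items 5 > 3 → not met
5. crew without survival-suit assignment 2 > 0 → not met
6. crew with marine safety training 3 ≥ 2 → met
7. life-raft servicing 301 days ago vs limit 270 → not met
8. condition 'operates beyond 50 nautical miles' holds; catch-reporting audit 194 days ago vs limit 180 → not met
9. hull inspection 34 days ago vs limit 60 → met
10. vessel safety decal absent → not met
11. stability assessment 450 days ago vs limit 365 → not met
12. licensed deck officers 1 < 3 → not met
Not met: 10 of 12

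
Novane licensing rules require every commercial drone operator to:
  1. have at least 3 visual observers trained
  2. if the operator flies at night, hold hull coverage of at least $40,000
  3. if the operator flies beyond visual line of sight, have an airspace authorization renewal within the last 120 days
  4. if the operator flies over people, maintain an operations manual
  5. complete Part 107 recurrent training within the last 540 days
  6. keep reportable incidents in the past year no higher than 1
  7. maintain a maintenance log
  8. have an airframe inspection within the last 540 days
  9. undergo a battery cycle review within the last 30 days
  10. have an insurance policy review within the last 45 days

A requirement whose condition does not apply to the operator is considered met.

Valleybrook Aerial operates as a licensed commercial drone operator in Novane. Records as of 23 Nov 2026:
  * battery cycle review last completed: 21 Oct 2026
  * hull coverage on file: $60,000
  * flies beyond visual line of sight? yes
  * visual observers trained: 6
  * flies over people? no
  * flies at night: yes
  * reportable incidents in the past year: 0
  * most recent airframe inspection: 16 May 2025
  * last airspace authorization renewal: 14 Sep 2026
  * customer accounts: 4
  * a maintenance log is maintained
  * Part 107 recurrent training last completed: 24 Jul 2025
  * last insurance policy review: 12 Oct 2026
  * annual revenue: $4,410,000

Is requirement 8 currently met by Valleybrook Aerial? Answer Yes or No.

No

8. airframe inspection 556 days ago vs limit 540 → not met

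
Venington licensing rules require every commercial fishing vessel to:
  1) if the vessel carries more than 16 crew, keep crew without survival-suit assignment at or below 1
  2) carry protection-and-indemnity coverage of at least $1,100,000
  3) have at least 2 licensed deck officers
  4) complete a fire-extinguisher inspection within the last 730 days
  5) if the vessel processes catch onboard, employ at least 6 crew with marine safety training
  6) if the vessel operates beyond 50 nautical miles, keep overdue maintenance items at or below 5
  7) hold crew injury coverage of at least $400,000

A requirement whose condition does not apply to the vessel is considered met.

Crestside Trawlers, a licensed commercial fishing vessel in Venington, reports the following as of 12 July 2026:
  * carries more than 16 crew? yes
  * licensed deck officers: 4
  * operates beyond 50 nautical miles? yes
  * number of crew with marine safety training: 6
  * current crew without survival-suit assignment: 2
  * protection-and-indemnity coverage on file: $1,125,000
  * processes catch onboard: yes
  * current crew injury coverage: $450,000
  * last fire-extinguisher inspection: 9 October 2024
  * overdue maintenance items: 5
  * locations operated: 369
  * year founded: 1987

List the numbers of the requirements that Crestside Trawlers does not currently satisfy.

1. condition 'carries more than 16 crew' holds; crew without survival-suit assignment 2 > 1 → not met
2. protection-and-indemnity coverage $1,125,000 ≥ $1,100,000 → met
3. licensed deck officers 4 ≥ 2 → met
4. fire-extinguisher inspection 641 days ago vs limit 730 → met
5. condition 'processes catch onboard' holds; crew with marine safety training 6 ≥ 6 → met
6. condition 'operates beyond 50 nautical miles' holds; overdue maintenance items 5 ≤ 5 → met
7. crew injury coverage $450,000 ≥ $400,000 → met
Not met: 1

1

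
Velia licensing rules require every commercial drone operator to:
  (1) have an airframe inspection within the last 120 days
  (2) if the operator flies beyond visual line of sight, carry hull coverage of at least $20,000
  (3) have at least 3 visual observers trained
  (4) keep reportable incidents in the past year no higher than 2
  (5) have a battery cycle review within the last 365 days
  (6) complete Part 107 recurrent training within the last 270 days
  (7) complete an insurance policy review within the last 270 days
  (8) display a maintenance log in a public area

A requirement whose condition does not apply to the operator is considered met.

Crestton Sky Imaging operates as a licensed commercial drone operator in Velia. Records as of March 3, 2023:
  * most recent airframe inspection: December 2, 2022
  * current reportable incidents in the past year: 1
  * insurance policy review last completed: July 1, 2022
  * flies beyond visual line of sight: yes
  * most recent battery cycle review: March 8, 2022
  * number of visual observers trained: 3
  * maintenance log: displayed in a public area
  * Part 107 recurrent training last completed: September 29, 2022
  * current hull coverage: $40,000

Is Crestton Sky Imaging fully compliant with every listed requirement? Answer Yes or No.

Yes

1. airframe inspection 91 days ago vs limit 120 → met
2. condition 'flies beyond visual line of sight' holds; hull coverage $40,000 ≥ $20,000 → met
3. visual observers trained 3 ≥ 3 → met
4. reportable incidents in the past year 1 ≤ 2 → met
5. battery cycle review 360 days ago vs limit 365 → met
6. Part 107 recurrent training 155 days ago vs limit 270 → met
7. insurance policy review 245 days ago vs limit 270 → met
8. maintenance log present → met
All met.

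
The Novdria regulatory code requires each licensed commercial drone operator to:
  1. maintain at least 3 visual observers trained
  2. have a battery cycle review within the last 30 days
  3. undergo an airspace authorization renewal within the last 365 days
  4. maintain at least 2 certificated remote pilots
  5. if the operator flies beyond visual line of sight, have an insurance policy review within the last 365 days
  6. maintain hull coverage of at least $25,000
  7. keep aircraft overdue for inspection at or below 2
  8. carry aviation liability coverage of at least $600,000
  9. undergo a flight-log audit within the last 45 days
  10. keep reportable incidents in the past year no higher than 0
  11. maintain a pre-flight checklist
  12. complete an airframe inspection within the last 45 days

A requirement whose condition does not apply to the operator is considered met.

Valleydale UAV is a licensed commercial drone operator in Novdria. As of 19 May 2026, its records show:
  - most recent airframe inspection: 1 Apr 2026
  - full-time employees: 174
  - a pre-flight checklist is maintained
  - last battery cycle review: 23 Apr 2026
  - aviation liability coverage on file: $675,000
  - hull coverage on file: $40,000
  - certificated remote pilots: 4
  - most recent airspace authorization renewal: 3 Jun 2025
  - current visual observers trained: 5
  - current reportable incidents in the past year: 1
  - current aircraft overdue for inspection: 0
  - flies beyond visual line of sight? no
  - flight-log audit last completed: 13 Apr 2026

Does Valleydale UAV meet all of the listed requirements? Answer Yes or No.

1. visual observers trained 5 ≥ 3 → met
2. battery cycle review 26 days ago vs limit 30 → met
3. airspace authorization renewal 350 days ago vs limit 365 → met
4. certificated remote pilots 4 ≥ 2 → met
5. condition 'flies beyond visual line of sight' does not hold → requirement n/a → met
6. hull coverage $40,000 ≥ $25,000 → met
7. aircraft overdue for inspection 0 ≤ 2 → met
8. aviation liability coverage $675,000 ≥ $600,000 → met
9. flight-log audit 36 days ago vs limit 45 → met
10. reportable incidents in the past year 1 > 0 → not met
11. pre-flight checklist present → met
12. airframe inspection 48 days ago vs limit 45 → not met
Not met: 10, 12

No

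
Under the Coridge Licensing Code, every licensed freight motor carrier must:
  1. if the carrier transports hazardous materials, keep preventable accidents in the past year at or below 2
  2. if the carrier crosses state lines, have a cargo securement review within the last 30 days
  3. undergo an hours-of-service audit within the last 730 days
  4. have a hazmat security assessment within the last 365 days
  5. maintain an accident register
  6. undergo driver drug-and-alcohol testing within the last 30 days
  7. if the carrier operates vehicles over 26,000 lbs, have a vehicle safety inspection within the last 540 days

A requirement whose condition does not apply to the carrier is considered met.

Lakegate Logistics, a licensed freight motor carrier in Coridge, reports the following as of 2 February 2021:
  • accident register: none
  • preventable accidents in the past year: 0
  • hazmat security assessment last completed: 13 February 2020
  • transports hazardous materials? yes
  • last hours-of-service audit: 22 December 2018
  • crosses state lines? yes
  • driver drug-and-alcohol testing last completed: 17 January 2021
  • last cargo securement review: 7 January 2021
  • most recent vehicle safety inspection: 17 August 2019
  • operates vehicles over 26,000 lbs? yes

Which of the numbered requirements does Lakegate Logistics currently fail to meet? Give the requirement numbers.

1. condition 'transports hazardous materials' holds; preventable accidents in the past year 0 ≤ 2 → met
2. condition 'crosses state lines' holds; cargo securement review 26 days ago vs limit 30 → met
3. hours-of-service audit 773 days ago vs limit 730 → not met
4. hazmat security assessment 355 days ago vs limit 365 → met
5. accident register absent → not met
6. driver drug-and-alcohol testing 16 days ago vs limit 30 → met
7. condition 'operates vehicles over 26,000 lbs' holds; vehicle safety inspection 535 days ago vs limit 540 → met
Not met: 3, 5

3, 5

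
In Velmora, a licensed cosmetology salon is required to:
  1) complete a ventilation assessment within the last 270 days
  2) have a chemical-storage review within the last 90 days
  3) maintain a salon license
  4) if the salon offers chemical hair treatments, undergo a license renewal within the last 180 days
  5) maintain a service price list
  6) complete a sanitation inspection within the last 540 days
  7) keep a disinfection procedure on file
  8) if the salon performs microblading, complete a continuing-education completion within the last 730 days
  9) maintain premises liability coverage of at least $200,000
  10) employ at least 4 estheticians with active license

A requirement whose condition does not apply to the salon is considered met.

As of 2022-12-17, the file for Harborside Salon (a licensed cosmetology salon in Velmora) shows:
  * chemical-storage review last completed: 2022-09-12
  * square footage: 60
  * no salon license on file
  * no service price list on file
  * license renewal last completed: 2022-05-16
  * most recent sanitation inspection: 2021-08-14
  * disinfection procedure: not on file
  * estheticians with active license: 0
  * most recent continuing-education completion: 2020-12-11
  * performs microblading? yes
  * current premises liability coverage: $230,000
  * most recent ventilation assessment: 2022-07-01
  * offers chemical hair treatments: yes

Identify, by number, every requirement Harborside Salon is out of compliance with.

1. ventilation assessment 169 days ago vs limit 270 → met
2. chemical-storage review 96 days ago vs limit 90 → not met
3. salon license absent → not met
4. condition 'offers chemical hair treatments' holds; license renewal 215 days ago vs limit 180 → not met
5. service price list absent → not met
6. sanitation inspection 490 days ago vs limit 540 → met
7. disinfection procedure absent → not met
8. condition 'performs microblading' holds; continuing-education completion 736 days ago vs limit 730 → not met
9. premises liability coverage $230,000 ≥ $200,000 → met
10. estheticians with active license 0 < 4 → not met
Not met: 2, 3, 4, 5, 7, 8, 10

2, 3, 4, 5, 7, 8, 10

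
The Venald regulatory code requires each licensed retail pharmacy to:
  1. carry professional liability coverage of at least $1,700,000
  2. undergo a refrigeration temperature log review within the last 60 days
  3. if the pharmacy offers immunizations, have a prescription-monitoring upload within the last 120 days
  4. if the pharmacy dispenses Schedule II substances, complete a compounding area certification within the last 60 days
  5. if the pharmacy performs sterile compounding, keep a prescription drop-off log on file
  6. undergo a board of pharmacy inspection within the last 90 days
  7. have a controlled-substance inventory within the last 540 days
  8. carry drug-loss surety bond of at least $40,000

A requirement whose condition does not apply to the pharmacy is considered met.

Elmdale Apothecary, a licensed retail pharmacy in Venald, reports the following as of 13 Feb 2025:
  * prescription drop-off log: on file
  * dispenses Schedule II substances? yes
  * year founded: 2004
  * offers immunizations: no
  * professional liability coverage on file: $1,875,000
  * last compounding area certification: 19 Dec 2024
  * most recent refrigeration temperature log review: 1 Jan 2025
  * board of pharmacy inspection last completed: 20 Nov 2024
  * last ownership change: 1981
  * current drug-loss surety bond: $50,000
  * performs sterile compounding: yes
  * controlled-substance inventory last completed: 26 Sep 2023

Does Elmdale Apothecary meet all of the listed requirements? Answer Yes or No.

1. professional liability coverage $1,875,000 ≥ $1,700,000 → met
2. refrigeration temperature log review 43 days ago vs limit 60 → met
3. condition 'offers immunizations' does not hold → requirement n/a → met
4. condition 'dispenses Schedule II substances' holds; compounding area certification 56 days ago vs limit 60 → met
5. condition 'performs sterile compounding' holds; prescription drop-off log present → met
6. board of pharmacy inspection 85 days ago vs limit 90 → met
7. controlled-substance inventory 506 days ago vs limit 540 → met
8. drug-loss surety bond $50,000 ≥ $40,000 → met
All met.

Yes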